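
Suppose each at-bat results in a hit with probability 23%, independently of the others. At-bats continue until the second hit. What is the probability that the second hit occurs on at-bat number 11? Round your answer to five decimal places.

0.05034

Y = trial on which the second success occurs; negative binomial, r=2, p=0.23.
P(Y=11) = C(10,1) · p^2 · (1−p)^9
= 10 · 0.0529 · 0.095152 = 0.0503352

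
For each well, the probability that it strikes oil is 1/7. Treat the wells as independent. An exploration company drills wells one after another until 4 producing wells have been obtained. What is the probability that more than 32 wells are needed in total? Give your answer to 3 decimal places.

Needing more than 32 wells ⇔ fewer than 4 successes in the first 32. With X ~ Binomial(32, 0.142857), P(Y > 32) = P(X ≤ 3).
  k=0: C(32,0)·0.142857^0·0.857143^32 = 0.00721
  k=1: C(32,1)·0.142857^1·0.857143^31 = 0.03843
  k=2: C(32,2)·0.142857^2·0.857143^30 = 0.09928
  k=3: C(32,3)·0.142857^3·0.857143^29 = 0.16547
P(X ≤ 3) = 0.31040

0.310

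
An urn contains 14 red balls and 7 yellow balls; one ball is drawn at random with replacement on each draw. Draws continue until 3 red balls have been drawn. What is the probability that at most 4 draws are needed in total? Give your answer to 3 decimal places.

Finishing within 4 draws ⇔ at least 3 successes in the first 4. With X ~ Binomial(4, 0.666667), P(Y ≤ 4) = 1 − P(X ≤ 2).
  k=0: C(4,0)·0.666667^0·0.333333^4 = 0.01235
  k=1: C(4,1)·0.666667^1·0.333333^3 = 0.09877
  k=2: C(4,2)·0.666667^2·0.333333^2 = 0.29630
1 − 0.40741 = 0.59259

0.593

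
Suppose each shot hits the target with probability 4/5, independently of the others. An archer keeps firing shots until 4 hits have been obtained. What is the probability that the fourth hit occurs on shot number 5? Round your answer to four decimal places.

0.3277

Y = trial on which the fourth success occurs; negative binomial, r=4, p=0.80.
P(Y=5) = C(4,3) · p^4 · (1−p)^1
= 4 · 0.4096 · 0.2 = 0.327680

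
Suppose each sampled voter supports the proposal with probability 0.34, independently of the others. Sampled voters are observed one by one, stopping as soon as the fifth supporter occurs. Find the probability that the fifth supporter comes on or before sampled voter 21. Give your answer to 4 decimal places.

0.8911

Finishing within 21 sampled voters ⇔ at least 5 successes in the first 21. With X ~ Binomial(21, 0.34), P(Y ≤ 21) = 1 − P(X ≤ 4).
  k=0: C(21,0)·0.34^0·0.66^21 = 0.000162
  k=1: C(21,1)·0.34^1·0.66^20 = 0.001756
  k=2: C(21,2)·0.34^2·0.66^19 = 0.009047
  k=3: C(21,3)·0.34^3·0.66^18 = 0.029517
  k=4: C(21,4)·0.34^4·0.66^17 = 0.068427
1 − 0.108910 = 0.891090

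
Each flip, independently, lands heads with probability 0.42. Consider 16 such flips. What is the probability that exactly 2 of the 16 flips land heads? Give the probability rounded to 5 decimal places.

X ~ Binomial(n=16, p=0.42).
P(X=2) = C(16,2) · p^2 · (1−p)^14
= 120 · 0.1764 · 0.00048752 = 0.0103198

0.01032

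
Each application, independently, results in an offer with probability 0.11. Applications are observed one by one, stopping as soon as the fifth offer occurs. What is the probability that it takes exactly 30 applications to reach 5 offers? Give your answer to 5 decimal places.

0.02077

Y = trial on which the fifth success occurs; negative binomial, r=5, p=0.11.
P(Y=30) = C(29,4) · p^5 · (1−p)^25
= 23751 · 1.6105e-05 · 0.054294 = 0.0207680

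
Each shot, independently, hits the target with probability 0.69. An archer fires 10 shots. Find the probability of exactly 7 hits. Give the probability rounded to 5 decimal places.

X ~ Binomial(n=10, p=0.69).
P(X=7) = C(10,7) · p^7 · (1−p)^3
= 120 · 0.074464 · 0.029791 = 0.2662012

0.26620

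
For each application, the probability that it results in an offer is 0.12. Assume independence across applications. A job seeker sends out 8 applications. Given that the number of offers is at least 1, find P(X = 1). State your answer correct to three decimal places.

0.613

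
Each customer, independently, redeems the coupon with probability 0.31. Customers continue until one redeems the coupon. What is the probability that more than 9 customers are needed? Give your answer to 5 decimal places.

0.03545

Y = number of customers to the first success; geometric, p = 0.31.
P(Y > 9) = P(first 9 all fail) = (1−p)^9 = 0.0354521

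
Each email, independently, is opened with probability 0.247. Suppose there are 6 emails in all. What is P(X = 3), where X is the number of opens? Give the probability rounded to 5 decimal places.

0.12868

X ~ Binomial(n=6, p=0.247).
P(X=3) = C(6,3) · p^3 · (1−p)^3
= 20 · 0.015069 · 0.42696 = 0.1286784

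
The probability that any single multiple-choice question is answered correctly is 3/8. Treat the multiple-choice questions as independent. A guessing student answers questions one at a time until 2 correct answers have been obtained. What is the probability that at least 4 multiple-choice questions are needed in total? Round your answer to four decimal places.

0.6836

Needing more than 3 multiple-choice questions ⇔ fewer than 2 successes in the first 3. With X ~ Binomial(3, 0.375), P(Y > 3) = P(X ≤ 1).
  k=0: C(3,0)·0.375^0·0.625^3 = 0.244141
  k=1: C(3,1)·0.375^1·0.625^2 = 0.439453
P(X ≤ 1) = 0.683594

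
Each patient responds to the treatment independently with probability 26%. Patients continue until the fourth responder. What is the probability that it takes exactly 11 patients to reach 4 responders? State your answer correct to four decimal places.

Y = trial on which the fourth success occurs; negative binomial, r=4, p=0.26.
P(Y=11) = C(10,3) · p^4 · (1−p)^7
= 120 · 0.0045698 · 0.12151 = 0.066634

0.0666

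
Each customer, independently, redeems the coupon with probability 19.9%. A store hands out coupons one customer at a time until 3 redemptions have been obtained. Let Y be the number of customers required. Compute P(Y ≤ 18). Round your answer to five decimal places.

Finishing within 18 customers ⇔ at least 3 successes in the first 18. With X ~ Binomial(18, 0.199), P(Y ≤ 18) = 1 − P(X ≤ 2).
  k=0: C(18,0)·0.199^0·0.801^18 = 0.0184241
  k=1: C(18,1)·0.199^1·0.801^17 = 0.0823907
  k=2: C(18,2)·0.199^2·0.801^16 = 0.1739874
1 − 0.2748022 = 0.7251978

0.72520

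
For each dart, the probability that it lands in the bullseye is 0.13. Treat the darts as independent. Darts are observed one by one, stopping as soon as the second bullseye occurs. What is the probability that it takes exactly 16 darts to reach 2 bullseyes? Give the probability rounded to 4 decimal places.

Y = trial on which the second success occurs; negative binomial, r=2, p=0.13.
P(Y=16) = C(15,1) · p^2 · (1−p)^14
= 15 · 0.0169 · 0.14232 = 0.036078

0.0361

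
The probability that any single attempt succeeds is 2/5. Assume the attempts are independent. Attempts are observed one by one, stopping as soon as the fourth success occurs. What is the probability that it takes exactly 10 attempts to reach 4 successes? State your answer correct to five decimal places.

Y = trial on which the fourth success occurs; negative binomial, r=4, p=0.40.
P(Y=10) = C(9,3) · p^4 · (1−p)^6
= 84 · 0.0256 · 0.046656 = 0.1003291

0.10033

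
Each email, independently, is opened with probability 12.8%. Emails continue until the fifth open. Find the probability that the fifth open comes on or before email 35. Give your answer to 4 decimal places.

0.4703

Finishing within 35 emails ⇔ at least 5 successes in the first 35. With X ~ Binomial(35, 0.128), P(Y ≤ 35) = 1 − P(X ≤ 4).
  k=0: C(35,0)·0.128^0·0.872^35 = 0.008281
  k=1: C(35,1)·0.128^1·0.872^34 = 0.042544
  k=2: C(35,2)·0.128^2·0.872^33 = 0.106165
  k=3: C(35,3)·0.128^3·0.872^32 = 0.171422
  k=4: C(35,4)·0.128^4·0.872^31 = 0.201303
1 − 0.529715 = 0.470285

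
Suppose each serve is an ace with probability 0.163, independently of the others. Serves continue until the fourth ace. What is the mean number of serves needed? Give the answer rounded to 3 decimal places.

Y = total serves until the fourth success; negative binomial with r=4, p=0.163.
E[Y] = r / p = 4 / 0.163 = 24.53988

24.540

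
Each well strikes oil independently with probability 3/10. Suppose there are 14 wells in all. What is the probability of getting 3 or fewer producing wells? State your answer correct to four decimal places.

X ~ Binomial(14, 0.30); P(X ≤ 3) = Σ C(14,k) p^k (1−p)^(14−k) over k:
  k=0: C(14,0)·0.30^0·0.70^14 = 0.006782
  k=1: C(14,1)·0.30^1·0.70^13 = 0.040693
  k=2: C(14,2)·0.30^2·0.70^12 = 0.113360
  k=3: C(14,3)·0.30^3·0.70^11 = 0.194332
Total = 0.355167

0.3552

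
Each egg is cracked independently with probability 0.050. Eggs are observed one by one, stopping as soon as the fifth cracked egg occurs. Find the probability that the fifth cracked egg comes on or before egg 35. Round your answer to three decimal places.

0.029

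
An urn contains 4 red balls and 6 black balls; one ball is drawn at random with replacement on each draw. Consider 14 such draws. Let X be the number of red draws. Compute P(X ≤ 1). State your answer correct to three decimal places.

X ~ Binomial(14, 0.40); P(X ≤ 1) = Σ C(14,k) p^k (1−p)^(14−k) over k:
  k=0: C(14,0)·0.40^0·0.60^14 = 0.00078
  k=1: C(14,1)·0.40^1·0.60^13 = 0.00731
Total = 0.00810

0.008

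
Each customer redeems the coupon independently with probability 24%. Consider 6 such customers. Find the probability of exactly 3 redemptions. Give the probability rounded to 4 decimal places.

X ~ Binomial(n=6, p=0.24).
P(X=3) = C(6,3) · p^3 · (1−p)^3
= 20 · 0.013824 · 0.43898 = 0.121368

0.1214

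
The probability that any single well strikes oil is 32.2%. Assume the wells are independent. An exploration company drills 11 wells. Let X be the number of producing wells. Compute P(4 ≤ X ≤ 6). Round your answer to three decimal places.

X ~ Binomial(11, 0.322); P(4 ≤ X ≤ 6) = Σ C(11,k) p^k (1−p)^(11−k) over k:
  k=4: C(11,4)·0.322^4·0.678^7 = 0.23364
  k=5: C(11,5)·0.322^5·0.678^6 = 0.15535
  k=6: C(11,6)·0.322^6·0.678^5 = 0.07378
Total = 0.46276

0.463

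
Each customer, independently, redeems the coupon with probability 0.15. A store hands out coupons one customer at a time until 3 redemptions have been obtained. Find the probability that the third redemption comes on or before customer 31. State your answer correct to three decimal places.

0.864

Finishing within 31 customers ⇔ at least 3 successes in the first 31. With X ~ Binomial(31, 0.15), P(Y ≤ 31) = 1 − P(X ≤ 2).
  k=0: C(31,0)·0.15^0·0.85^31 = 0.00649
  k=1: C(31,1)·0.15^1·0.85^30 = 0.03548
  k=2: C(31,2)·0.15^2·0.85^29 = 0.09393
1 − 0.13589 = 0.86411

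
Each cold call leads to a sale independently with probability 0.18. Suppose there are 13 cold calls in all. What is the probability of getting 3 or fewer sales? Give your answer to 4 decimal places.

0.8061

X ~ Binomial(13, 0.18); P(X ≤ 3) = Σ C(13,k) p^k (1−p)^(13−k) over k:
  k=0: C(13,0)·0.18^0·0.82^13 = 0.075784
  k=1: C(13,1)·0.18^1·0.82^12 = 0.216263
  k=2: C(13,2)·0.18^2·0.82^11 = 0.284834
  k=3: C(13,3)·0.18^3·0.82^10 = 0.229257
Total = 0.806138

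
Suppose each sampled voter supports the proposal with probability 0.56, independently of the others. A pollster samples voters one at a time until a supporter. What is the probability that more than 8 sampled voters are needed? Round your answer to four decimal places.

0.0014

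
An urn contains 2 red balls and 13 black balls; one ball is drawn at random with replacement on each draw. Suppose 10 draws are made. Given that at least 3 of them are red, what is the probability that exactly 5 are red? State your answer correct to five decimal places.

0.03749

X ~ Binomial(10, 0.133333). Want P(X=5 | X≥3) = P(X=5) / P(X≥3).
P(X=5) = C(10,5)·0.133333^5·0.866667^5 = 0.0051922
P(X≥3) = 1 − 0.2390677 − 0.3677965 − 0.2546283 = 0.1385075
Ratio = 0.0051922 / 0.1385075 = 0.0374871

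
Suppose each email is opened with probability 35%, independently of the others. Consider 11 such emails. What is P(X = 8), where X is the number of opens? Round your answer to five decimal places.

0.01020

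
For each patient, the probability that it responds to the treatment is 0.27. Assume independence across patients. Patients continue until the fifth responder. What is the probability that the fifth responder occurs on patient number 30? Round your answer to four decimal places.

Y = trial on which the fifth success occurs; negative binomial, r=5, p=0.27.
P(Y=30) = C(29,4) · p^5 · (1−p)^25
= 23751 · 0.0014349 · 0.00038289 = 0.013049

0.0130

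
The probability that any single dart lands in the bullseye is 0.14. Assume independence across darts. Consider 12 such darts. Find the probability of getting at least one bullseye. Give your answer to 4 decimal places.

P(at least one) = 1 − P(none) = 1 − (1 − 0.14)^12
= 1 − 0.163675 = 0.836325

0.8363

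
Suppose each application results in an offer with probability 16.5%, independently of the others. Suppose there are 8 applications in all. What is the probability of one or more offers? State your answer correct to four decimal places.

P(at least one) = 1 − P(none) = 1 − (1 − 0.165)^8
= 1 − 0.236315 = 0.763685

0.7637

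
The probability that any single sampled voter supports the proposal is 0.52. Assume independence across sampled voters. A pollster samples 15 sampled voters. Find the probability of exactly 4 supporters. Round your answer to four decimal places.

0.0311

X ~ Binomial(n=15, p=0.52).
P(X=4) = C(15,4) · p^4 · (1−p)^11
= 1365 · 0.073116 · 0.00031164 = 0.031103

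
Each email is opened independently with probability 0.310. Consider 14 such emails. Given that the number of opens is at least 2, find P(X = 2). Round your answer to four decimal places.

0.1061

X ~ Binomial(14, 0.31). Want P(X=2 | X≥2) = P(X=2) / P(X≥2).
P(X=2) = C(14,2)·0.31^2·0.69^12 = 0.101848
P(X≥2) = 1 − 0.005545 − 0.034876 = 0.959579
Ratio = 0.101848 / 0.959579 = 0.106139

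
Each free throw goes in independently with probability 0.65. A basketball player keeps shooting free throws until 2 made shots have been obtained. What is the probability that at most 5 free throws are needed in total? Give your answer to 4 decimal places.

0.9460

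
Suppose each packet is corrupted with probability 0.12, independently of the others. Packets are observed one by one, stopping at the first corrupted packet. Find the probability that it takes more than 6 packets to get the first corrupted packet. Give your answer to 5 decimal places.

Y = number of packets to the first success; geometric, p = 0.12.
P(Y > 6) = P(first 6 all fail) = (1−p)^6 = 0.4644041

0.46440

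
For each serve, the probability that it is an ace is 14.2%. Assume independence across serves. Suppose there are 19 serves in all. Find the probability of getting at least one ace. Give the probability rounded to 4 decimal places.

P(at least one) = 1 − P(none) = 1 − (1 − 0.142)^19
= 1 − 0.054483 = 0.945517

0.9455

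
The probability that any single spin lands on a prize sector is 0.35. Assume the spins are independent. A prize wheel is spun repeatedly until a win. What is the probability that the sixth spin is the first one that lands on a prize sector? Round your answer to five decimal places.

0.04061

Geometric (trials to first success), p = 0.35.
P(Y = 6) = (1−p)^5 · p = 0.11603 · 0.35 = 0.0406102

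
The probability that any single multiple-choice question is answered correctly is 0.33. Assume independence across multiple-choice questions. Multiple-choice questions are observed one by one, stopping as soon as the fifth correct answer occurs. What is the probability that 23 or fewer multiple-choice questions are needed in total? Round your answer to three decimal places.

0.919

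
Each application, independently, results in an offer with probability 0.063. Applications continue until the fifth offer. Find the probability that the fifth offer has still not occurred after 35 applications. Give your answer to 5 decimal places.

Needing more than 35 applications ⇔ fewer than 5 successes in the first 35. With X ~ Binomial(35, 0.063), P(Y > 35) = P(X ≤ 4).
  k=0: C(35,0)·0.063^0·0.937^35 = 0.1025382
  k=1: C(35,1)·0.063^1·0.937^34 = 0.2412985
  k=2: C(35,2)·0.063^2·0.937^33 = 0.2758065
  k=3: C(35,3)·0.063^3·0.937^32 = 0.2039850
  k=4: C(35,4)·0.063^4·0.937^31 = 0.1097208
P(X ≤ 4) = 0.9333491

0.93335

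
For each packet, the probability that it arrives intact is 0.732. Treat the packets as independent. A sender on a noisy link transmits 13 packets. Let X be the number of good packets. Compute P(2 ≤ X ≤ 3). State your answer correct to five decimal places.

X ~ Binomial(13, 0.732); P(2 ≤ X ≤ 3) = Σ C(13,k) p^k (1−p)^(13−k) over k:
  k=2: C(13,2)·0.732^2·0.268^11 = 0.0000214
  k=3: C(13,3)·0.732^3·0.268^10 = 0.0002144
Total = 0.0002358

0.00024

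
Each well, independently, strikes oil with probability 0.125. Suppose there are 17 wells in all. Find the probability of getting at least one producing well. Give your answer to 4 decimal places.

P(at least one) = 1 − P(none) = 1 − (1 − 0.125)^17
= 1 − 0.103309 = 0.896691

0.8967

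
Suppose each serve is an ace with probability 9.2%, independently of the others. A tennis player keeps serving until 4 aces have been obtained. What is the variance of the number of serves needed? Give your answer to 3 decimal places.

429.112

Y = total serves until the fourth success; negative binomial with r=4, p=0.092.
Var(Y) = r(1−p)/p² = 4·0.908 / 0.092² = 429.11153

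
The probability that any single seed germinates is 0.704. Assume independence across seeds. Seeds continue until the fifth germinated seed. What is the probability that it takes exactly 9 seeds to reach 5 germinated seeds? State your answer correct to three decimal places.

Y = trial on which the fifth success occurs; negative binomial, r=5, p=0.704.
P(Y=9) = C(8,4) · p^5 · (1−p)^4
= 70 · 0.17293 · 0.0076766 = 0.09292

0.093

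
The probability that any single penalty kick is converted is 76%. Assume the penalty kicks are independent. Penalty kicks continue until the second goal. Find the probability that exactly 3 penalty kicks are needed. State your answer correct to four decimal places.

Y = trial on which the second success occurs; negative binomial, r=2, p=0.76.
P(Y=3) = C(2,1) · p^2 · (1−p)^1
= 2 · 0.5776 · 0.24 = 0.277248

0.2772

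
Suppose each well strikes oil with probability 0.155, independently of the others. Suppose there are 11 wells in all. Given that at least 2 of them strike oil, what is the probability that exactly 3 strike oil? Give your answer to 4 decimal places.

X ~ Binomial(11, 0.155). Want P(X=3 | X≥2) = P(X=3) / P(X≥2).
P(X=3) = C(11,3)·0.155^3·0.845^8 = 0.159710
P(X≥2) = 1 − 0.156828 − 0.316440 = 0.526732
Ratio = 0.159710 / 0.526732 = 0.303210

0.3032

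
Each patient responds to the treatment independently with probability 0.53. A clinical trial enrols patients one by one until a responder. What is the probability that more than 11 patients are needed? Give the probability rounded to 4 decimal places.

0.0002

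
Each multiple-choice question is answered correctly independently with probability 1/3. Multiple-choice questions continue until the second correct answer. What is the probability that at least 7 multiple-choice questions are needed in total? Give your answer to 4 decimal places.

Needing more than 6 multiple-choice questions ⇔ fewer than 2 successes in the first 6. With X ~ Binomial(6, 0.333333), P(Y > 6) = P(X ≤ 1).
  k=0: C(6,0)·0.333333^0·0.666667^6 = 0.087791
  k=1: C(6,1)·0.333333^1·0.666667^5 = 0.263374
P(X ≤ 1) = 0.351166

0.3512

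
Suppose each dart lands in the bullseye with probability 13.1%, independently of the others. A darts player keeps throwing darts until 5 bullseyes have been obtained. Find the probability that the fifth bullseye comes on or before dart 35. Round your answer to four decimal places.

Finishing within 35 darts ⇔ at least 5 successes in the first 35. With X ~ Binomial(35, 0.131), P(Y ≤ 35) = 1 − P(X ≤ 4).
  k=0: C(35,0)·0.131^0·0.869^35 = 0.007340
  k=1: C(35,1)·0.131^1·0.869^34 = 0.038727
  k=2: C(35,2)·0.131^2·0.869^33 = 0.099246
  k=3: C(35,3)·0.131^3·0.869^32 = 0.164572
  k=4: C(35,4)·0.131^4·0.869^31 = 0.198471
1 − 0.508356 = 0.491644

0.4916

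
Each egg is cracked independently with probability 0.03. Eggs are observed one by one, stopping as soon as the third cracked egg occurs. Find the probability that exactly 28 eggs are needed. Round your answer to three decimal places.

0.004

Y = trial on which the third success occurs; negative binomial, r=3, p=0.03.
P(Y=28) = C(27,2) · p^3 · (1−p)^25
= 351 · 2.7e-05 · 0.46697 = 0.00443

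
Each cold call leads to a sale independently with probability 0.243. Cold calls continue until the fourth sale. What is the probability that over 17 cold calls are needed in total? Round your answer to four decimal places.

0.3782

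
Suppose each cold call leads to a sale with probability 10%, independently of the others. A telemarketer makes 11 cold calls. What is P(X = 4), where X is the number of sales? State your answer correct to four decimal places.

0.0158

X ~ Binomial(n=11, p=0.10).
P(X=4) = C(11,4) · p^4 · (1−p)^7
= 330 · 0.0001 · 0.4783 = 0.015784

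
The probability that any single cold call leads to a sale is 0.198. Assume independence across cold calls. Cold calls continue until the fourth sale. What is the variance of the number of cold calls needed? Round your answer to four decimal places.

81.8284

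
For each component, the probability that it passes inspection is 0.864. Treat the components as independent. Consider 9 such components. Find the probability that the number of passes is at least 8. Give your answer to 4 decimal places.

0.6484

X ~ Binomial(9, 0.864); P(X ≥ 8) = Σ C(9,k) p^k (1−p)^(9−k) over k:
  k=8: C(9,8)·0.864^8·0.136^1 = 0.380094
  k=9: C(9,9)·0.864^9·0.136^0 = 0.268302
Total = 0.648396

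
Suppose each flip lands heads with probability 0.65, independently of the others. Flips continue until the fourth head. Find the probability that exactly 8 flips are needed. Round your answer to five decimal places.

0.09375

Y = trial on which the fourth success occurs; negative binomial, r=4, p=0.65.
P(Y=8) = C(7,3) · p^4 · (1−p)^4
= 35 · 0.17851 · 0.015006 = 0.0937548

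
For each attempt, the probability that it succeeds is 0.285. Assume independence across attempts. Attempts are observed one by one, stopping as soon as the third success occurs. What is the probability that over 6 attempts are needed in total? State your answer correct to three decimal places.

0.772

Needing more than 6 attempts ⇔ fewer than 3 successes in the first 6. With X ~ Binomial(6, 0.285), P(Y > 6) = P(X ≤ 2).
  k=0: C(6,0)·0.285^0·0.715^6 = 0.13361
  k=1: C(6,1)·0.285^1·0.715^5 = 0.31954
  k=2: C(6,2)·0.285^2·0.715^4 = 0.31842
P(X ≤ 2) = 0.77157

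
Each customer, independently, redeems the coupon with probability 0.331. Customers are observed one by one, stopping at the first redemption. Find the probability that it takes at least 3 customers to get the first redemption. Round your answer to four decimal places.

Y = number of customers to the first success; geometric, p = 0.331.
P(Y > 2) = P(first 2 all fail) = (1−p)^2 = 0.447561

0.4476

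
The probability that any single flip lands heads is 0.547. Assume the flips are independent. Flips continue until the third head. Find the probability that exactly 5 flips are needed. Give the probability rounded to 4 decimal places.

0.2015

Y = trial on which the third success occurs; negative binomial, r=3, p=0.547.
P(Y=5) = C(4,2) · p^3 · (1−p)^2
= 6 · 0.16367 · 0.20521 = 0.201516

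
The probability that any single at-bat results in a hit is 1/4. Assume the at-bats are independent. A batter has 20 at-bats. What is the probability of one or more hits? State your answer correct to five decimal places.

P(at least one) = 1 − P(none) = 1 − (1 − 0.25)^20
= 1 − 0.0031712 = 0.9968288

0.99683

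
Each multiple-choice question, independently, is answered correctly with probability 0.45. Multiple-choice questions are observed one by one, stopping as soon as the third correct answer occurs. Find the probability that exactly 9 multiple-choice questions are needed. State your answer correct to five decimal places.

Y = trial on which the third success occurs; negative binomial, r=3, p=0.45.
P(Y=9) = C(8,2) · p^3 · (1−p)^6
= 28 · 0.091125 · 0.027681 = 0.0706272

0.07063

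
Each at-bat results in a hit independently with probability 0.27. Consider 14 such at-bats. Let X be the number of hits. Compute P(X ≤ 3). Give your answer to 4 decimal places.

0.4521

X ~ Binomial(14, 0.27); P(X ≤ 3) = Σ C(14,k) p^k (1−p)^(14−k) over k:
  k=0: C(14,0)·0.27^0·0.73^14 = 0.012205
  k=1: C(14,1)·0.27^1·0.73^13 = 0.063196
  k=2: C(14,2)·0.27^2·0.73^12 = 0.151930
  k=3: C(14,3)·0.27^3·0.73^11 = 0.224773
Total = 0.452103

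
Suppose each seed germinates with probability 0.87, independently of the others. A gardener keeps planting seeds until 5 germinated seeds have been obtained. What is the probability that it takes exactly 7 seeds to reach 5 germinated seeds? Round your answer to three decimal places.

0.126

Y = trial on which the fifth success occurs; negative binomial, r=5, p=0.87.
P(Y=7) = C(6,4) · p^5 · (1−p)^2
= 15 · 0.49842 · 0.0169 = 0.12635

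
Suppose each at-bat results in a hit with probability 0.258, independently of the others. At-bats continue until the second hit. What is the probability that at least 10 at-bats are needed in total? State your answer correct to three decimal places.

Needing more than 9 at-bats ⇔ fewer than 2 successes in the first 9. With X ~ Binomial(9, 0.258), P(Y > 9) = P(X ≤ 1).
  k=0: C(9,0)·0.258^0·0.742^9 = 0.06818
  k=1: C(9,1)·0.258^1·0.742^8 = 0.21335
P(X ≤ 1) = 0.28153

0.282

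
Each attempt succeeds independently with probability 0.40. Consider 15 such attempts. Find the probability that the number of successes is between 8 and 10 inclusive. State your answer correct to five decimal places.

X ~ Binomial(15, 0.40); P(8 ≤ X ≤ 10) = Σ C(15,k) p^k (1−p)^(15−k) over k:
  k=8: C(15,8)·0.40^8·0.60^7 = 0.1180558
  k=9: C(15,9)·0.40^9·0.60^6 = 0.0612141
  k=10: C(15,10)·0.40^10·0.60^5 = 0.0244856
Total = 0.2037555

0.20376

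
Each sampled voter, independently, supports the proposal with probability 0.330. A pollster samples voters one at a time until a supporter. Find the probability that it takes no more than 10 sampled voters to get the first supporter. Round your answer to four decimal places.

0.9818

Y = number of sampled voters to the first success; geometric, p = 0.33.
P(Y ≤ 10) = 1 − (1−p)^10 = 1 − 0.018228 = 0.981772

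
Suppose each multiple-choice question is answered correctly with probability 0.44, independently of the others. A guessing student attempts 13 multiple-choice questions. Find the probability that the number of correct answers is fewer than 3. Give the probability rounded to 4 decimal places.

X ~ Binomial(13, 0.44); P(X ≤ 2) = Σ C(13,k) p^k (1−p)^(13−k) over k:
  k=0: C(13,0)·0.44^0·0.56^13 = 0.000533
  k=1: C(13,1)·0.44^1·0.56^12 = 0.005441
  k=2: C(13,2)·0.44^2·0.56^11 = 0.025649
Total = 0.031622

0.0316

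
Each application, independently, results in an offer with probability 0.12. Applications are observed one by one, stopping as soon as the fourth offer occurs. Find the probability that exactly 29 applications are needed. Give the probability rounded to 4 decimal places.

Y = trial on which the fourth success occurs; negative binomial, r=4, p=0.12.
P(Y=29) = C(28,3) · p^4 · (1−p)^25
= 3276 · 0.00020736 · 0.040932 = 0.027806

0.0278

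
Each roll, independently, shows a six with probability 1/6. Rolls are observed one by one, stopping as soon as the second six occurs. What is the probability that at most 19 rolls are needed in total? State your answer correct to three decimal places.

0.850

Finishing within 19 rolls ⇔ at least 2 successes in the first 19. With X ~ Binomial(19, 0.166667), P(Y ≤ 19) = 1 − P(X ≤ 1).
  k=0: C(19,0)·0.166667^0·0.833333^19 = 0.03130
  k=1: C(19,1)·0.166667^1·0.833333^18 = 0.11894
1 − 0.15024 = 0.84976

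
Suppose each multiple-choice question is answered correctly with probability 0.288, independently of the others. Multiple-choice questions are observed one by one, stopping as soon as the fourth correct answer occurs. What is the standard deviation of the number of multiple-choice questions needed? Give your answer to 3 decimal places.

Y = total multiple-choice questions until the fourth success; negative binomial with r=4, p=0.288.
SD(Y) = √[r(1−p)/p²] = √(34.33642) = 5.85973

5.860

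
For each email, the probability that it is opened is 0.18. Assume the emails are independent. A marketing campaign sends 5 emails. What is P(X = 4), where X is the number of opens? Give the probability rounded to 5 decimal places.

0.00430

X ~ Binomial(n=5, p=0.18).
P(X=4) = C(5,4) · p^4 · (1−p)^1
= 5 · 0.0010498 · 0.82 = 0.0043040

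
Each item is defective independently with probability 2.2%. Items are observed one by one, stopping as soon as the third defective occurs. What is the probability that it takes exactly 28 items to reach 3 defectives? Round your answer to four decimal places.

0.0021

Y = trial on which the third success occurs; negative binomial, r=3, p=0.022.
P(Y=28) = C(27,2) · p^3 · (1−p)^25
= 351 · 1.0648e-05 · 0.57342 = 0.002143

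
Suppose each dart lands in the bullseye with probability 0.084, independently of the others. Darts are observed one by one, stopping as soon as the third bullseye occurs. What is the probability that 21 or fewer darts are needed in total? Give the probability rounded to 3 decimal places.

0.257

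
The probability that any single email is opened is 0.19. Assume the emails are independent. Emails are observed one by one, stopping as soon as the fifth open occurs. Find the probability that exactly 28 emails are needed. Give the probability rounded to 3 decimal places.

Y = trial on which the fifth success occurs; negative binomial, r=5, p=0.19.
P(Y=28) = C(27,4) · p^5 · (1−p)^23
= 17550 · 0.00024761 · 0.0078552 = 0.03414

0.034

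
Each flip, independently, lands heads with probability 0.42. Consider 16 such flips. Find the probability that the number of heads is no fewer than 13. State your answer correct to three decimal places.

X ~ Binomial(16, 0.42); P(X ≥ 13) = Σ C(16,k) p^k (1−p)^(16−k) over k:
  k=13: C(16,13)·0.42^13·0.58^3 = 0.00138
  k=14: C(16,14)·0.42^14·0.58^2 = 0.00021
  k=15: C(16,15)·0.42^15·0.58^1 = 0.00002
  k=16: C(16,16)·0.42^16·0.58^0 = 0.00000
Total = 0.00162

0.002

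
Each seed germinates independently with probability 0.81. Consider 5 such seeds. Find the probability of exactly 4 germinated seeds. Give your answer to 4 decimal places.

0.4089

X ~ Binomial(n=5, p=0.81).
P(X=4) = C(5,4) · p^4 · (1−p)^1
= 5 · 0.43047 · 0.19 = 0.408944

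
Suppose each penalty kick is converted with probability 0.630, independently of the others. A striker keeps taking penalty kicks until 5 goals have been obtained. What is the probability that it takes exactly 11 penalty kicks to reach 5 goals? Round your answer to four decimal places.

0.0535

Y = trial on which the fifth success occurs; negative binomial, r=5, p=0.63.
P(Y=11) = C(10,4) · p^5 · (1−p)^6
= 210 · 0.099244 · 0.0025657 = 0.053473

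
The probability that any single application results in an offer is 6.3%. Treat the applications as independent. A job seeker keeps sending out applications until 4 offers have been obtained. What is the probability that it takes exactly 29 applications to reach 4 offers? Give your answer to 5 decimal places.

Y = trial on which the fourth success occurs; negative binomial, r=4, p=0.063.
P(Y=29) = C(28,3) · p^4 · (1−p)^25
= 3276 · 1.5753e-05 · 0.19656 = 0.0101437

0.01014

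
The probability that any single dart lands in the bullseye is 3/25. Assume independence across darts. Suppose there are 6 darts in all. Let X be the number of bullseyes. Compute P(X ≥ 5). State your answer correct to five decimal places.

X ~ Binomial(6, 0.12); P(X ≥ 5) = Σ C(6,k) p^k (1−p)^(6−k) over k:
  k=5: C(6,5)·0.12^5·0.88^1 = 0.0001314
  k=6: C(6,6)·0.12^6·0.88^0 = 0.0000030
Total = 0.0001344

0.00013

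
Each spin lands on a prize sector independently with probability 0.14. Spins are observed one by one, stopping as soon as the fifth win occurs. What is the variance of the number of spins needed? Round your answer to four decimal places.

219.3878

Y = total spins until the fifth success; negative binomial with r=5, p=0.14.
Var(Y) = r(1−p)/p² = 5·0.86 / 0.14² = 219.387755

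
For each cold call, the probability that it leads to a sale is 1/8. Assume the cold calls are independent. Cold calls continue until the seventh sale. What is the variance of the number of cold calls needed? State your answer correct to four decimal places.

392.0000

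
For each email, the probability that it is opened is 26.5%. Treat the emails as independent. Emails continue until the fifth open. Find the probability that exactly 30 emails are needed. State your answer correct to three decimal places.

0.014

Y = trial on which the fifth success occurs; negative binomial, r=5, p=0.265.
P(Y=30) = C(29,4) · p^5 · (1−p)^25
= 23751 · 0.0013069 · 0.00045413 = 0.01410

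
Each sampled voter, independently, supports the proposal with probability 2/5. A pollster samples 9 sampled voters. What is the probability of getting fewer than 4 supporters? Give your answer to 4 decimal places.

X ~ Binomial(9, 0.40); P(X ≤ 3) = Σ C(9,k) p^k (1−p)^(9−k) over k:
  k=0: C(9,0)·0.40^0·0.60^9 = 0.010078
  k=1: C(9,1)·0.40^1·0.60^8 = 0.060466
  k=2: C(9,2)·0.40^2·0.60^7 = 0.161243
  k=3: C(9,3)·0.40^3·0.60^6 = 0.250823
Total = 0.482610

0.4826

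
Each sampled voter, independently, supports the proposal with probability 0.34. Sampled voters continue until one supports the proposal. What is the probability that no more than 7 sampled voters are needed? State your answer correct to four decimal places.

Y = number of sampled voters to the first success; geometric, p = 0.34.
P(Y ≤ 7) = 1 − (1−p)^7 = 1 − 0.054552 = 0.945448

0.9454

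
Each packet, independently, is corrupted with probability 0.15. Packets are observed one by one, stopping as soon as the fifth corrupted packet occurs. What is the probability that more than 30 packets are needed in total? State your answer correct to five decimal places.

0.52447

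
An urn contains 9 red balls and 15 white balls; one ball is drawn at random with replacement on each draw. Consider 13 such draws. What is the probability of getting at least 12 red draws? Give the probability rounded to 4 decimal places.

0.0001

X ~ Binomial(13, 0.375); P(X ≥ 12) = Σ C(13,k) p^k (1−p)^(13−k) over k:
  k=12: C(13,12)·0.375^12·0.625^1 = 0.000063
  k=13: C(13,13)·0.375^13·0.625^0 = 0.000003
Total = 0.000066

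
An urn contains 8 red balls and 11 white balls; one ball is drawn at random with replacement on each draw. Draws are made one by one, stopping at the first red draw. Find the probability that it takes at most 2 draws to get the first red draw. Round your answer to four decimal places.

0.6648

Y = number of draws to the first success; geometric, p = 0.421053.
P(Y ≤ 2) = 1 − (1−p)^2 = 1 − 0.335180 = 0.664820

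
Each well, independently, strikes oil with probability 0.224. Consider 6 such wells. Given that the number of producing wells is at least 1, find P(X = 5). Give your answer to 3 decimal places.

X ~ Binomial(6, 0.224). Want P(X=5 | X≥1) = P(X=5) / P(X≥1).
P(X=5) = C(6,5)·0.224^5·0.776^1 = 0.00263
P(X≥1) = 1 − 0.21836 = 0.78164
Ratio = 0.00263 / 0.78164 = 0.00336

0.003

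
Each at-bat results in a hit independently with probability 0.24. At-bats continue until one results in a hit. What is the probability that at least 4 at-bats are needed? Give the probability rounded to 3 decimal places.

Y = number of at-bats to the first success; geometric, p = 0.24.
P(Y > 3) = P(first 3 all fail) = (1−p)^3 = 0.43898

0.439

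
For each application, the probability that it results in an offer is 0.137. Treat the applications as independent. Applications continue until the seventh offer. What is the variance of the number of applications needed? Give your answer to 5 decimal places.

321.86051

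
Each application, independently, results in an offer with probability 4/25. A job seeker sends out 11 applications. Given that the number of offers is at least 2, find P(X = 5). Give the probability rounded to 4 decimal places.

X ~ Binomial(11, 0.16). Want P(X=5 | X≥2) = P(X=5) / P(X≥2).
P(X=5) = C(11,5)·0.16^5·0.84^6 = 0.017018
P(X≥2) = 1 − 0.146917 − 0.307826 = 0.545257
Ratio = 0.017018 / 0.545257 = 0.031212

0.0312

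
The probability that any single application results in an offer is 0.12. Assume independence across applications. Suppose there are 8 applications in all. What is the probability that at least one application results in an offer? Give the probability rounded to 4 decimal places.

0.6404

P(at least one) = 1 − P(none) = 1 − (1 − 0.12)^8
= 1 − 0.359635 = 0.640365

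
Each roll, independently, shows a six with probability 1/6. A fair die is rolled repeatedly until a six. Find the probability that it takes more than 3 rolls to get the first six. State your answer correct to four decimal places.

Y = number of rolls to the first success; geometric, p = 0.166667.
P(Y > 3) = P(first 3 all fail) = (1−p)^3 = 0.578704

0.5787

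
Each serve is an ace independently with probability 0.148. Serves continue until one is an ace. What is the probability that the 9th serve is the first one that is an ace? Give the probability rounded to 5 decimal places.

0.04109

Geometric (trials to first success), p = 0.148.
P(Y = 9) = (1−p)^8 · p = 0.27766 · 0.148 = 0.0410940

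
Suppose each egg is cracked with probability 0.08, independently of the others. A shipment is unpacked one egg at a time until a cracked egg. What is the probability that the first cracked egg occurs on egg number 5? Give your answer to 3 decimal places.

Geometric (trials to first success), p = 0.08.
P(Y = 5) = (1−p)^4 · p = 0.71639 · 0.08 = 0.05731

0.057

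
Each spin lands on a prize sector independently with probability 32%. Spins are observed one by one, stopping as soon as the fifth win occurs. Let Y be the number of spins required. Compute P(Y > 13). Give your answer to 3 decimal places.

Needing more than 13 spins ⇔ fewer than 5 successes in the first 13. With X ~ Binomial(13, 0.32), P(Y > 13) = P(X ≤ 4).
  k=0: C(13,0)·0.32^0·0.68^13 = 0.00665
  k=1: C(13,1)·0.32^1·0.68^12 = 0.04066
  k=2: C(13,2)·0.32^2·0.68^11 = 0.11481
  k=3: C(13,3)·0.32^3·0.68^10 = 0.19811
  k=4: C(13,4)·0.32^4·0.68^9 = 0.23307
P(X ≤ 4) = 0.59330

0.593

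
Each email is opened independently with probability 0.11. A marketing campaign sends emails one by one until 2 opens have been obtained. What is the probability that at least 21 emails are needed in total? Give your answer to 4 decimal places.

0.3376

Needing more than 20 emails ⇔ fewer than 2 successes in the first 20. With X ~ Binomial(20, 0.11), P(Y > 20) = P(X ≤ 1).
  k=0: C(20,0)·0.11^0·0.89^20 = 0.097230
  k=1: C(20,1)·0.11^1·0.89^19 = 0.240344
P(X ≤ 1) = 0.337574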